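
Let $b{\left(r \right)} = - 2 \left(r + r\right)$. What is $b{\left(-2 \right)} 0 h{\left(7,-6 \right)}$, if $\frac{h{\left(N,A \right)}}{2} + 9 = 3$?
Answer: $0$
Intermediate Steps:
$h{\left(N,A \right)} = -12$ ($h{\left(N,A \right)} = -18 + 2 \cdot 3 = -18 + 6 = -12$)
$b{\left(r \right)} = - 4 r$ ($b{\left(r \right)} = - 2 \cdot 2 r = - 4 r$)
$b{\left(-2 \right)} 0 h{\left(7,-6 \right)} = \left(-4\right) \left(-2\right) 0 \left(-12\right) = 8 \cdot 0 \left(-12\right) = 0 \left(-12\right) = 0$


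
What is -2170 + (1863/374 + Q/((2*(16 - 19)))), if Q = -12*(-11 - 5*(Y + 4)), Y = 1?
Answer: -836645/374 ≈ -2237.0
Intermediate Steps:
Q = 432 (Q = -12*(-11 - 5*(1 + 4)) = -12*(-11 - 5*5) = -12*(-11 - 25) = -12*(-36) = 432)
-2170 + (1863/374 + Q/((2*(16 - 19)))) = -2170 + (1863/374 + 432/((2*(16 - 19)))) = -2170 + (1863*(1/374) + 432/((2*(-3)))) = -2170 + (1863/374 + 432/(-6)) = -2170 + (1863/374 + 432*(-⅙)) = -2170 + (1863/374 - 72) = -2170 - 25065/374 = -836645/374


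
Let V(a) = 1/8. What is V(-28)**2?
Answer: 1/64 ≈ 0.015625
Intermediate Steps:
V(a) = 1/8
V(-28)**2 = (1/8)**2 = 1/64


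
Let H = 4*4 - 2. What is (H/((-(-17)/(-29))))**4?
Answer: 27170906896/83521 ≈ 3.2532e+5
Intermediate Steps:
H = 14 (H = 16 - 2 = 14)
(H/((-(-17)/(-29))))**4 = (14/((-(-17)/(-29))))**4 = (14/((-(-17)*(-1)/29)))**4 = (14/((-1*17/29)))**4 = (14/(-17/29))**4 = (14*(-29/17))**4 = (-406/17)**4 = 27170906896/83521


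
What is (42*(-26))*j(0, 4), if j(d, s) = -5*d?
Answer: 0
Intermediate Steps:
(42*(-26))*j(0, 4) = (42*(-26))*(-5*0) = -1092*0 = 0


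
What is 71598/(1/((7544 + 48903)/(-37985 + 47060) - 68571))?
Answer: -14850030871348/3025 ≈ -4.9091e+9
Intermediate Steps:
71598/(1/((7544 + 48903)/(-37985 + 47060) - 68571)) = 71598/(1/(56447/9075 - 68571)) = 71598/(1/(-622225378/9075)) = 71598/(-9075/622225378) = 71598*(-622225378/9075) = -14850030871348/3025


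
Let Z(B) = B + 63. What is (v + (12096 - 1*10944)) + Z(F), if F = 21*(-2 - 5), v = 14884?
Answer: 15952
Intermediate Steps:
F = -147 (F = 21*(-7) = -147)
Z(B) = 63 + B
(v + (12096 - 1*10944)) + Z(F) = (14884 + (12096 - 1*10944)) + (63 - 147) = (14884 + (12096 - 10944)) - 84 = (14884 + 1152) - 84 = 16036 - 84 = 15952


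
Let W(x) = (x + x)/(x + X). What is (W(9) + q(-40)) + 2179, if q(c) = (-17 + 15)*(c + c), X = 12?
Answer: 16379/7 ≈ 2339.9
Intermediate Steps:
q(c) = -4*c
W(x) = 2*x/(12 + x) (W(x) = (x + x)/(x + 12) = (2*x)/(12 + x) = 2*x/(12 + x))
(W(9) + q(-40)) + 2179 = (2*9/(12 + 9) - 4*(-40)) + 2179 = (2*9/21 + 160) + 2179 = (2*9*(1/21) + 160) + 2179 = (6/7 + 160) + 2179 = 1126/7 + 2179 = 16379/7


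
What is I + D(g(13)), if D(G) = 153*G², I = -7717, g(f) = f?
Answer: 18140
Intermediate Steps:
I + D(g(13)) = -7717 + 153*13² = -7717 + 153*169 = -7717 + 25857 = 18140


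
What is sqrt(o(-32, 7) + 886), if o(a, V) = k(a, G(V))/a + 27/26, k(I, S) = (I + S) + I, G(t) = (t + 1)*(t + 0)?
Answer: sqrt(599807)/26 ≈ 29.787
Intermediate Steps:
G(t) = t*(1 + t) (G(t) = (1 + t)*t = t*(1 + t))
k(I, S) = S + 2*I
o(a, V) = 27/26 + (2*a + V*(1 + V))/a (o(a, V) = (V*(1 + V) + 2*a)/a + 27/26 = (2*a + V*(1 + V))/a + 27*(1/26) = (2*a + V*(1 + V))/a + 27/26 = 27/26 + (2*a + V*(1 + V))/a)
sqrt(o(-32, 7) + 886) = sqrt(((79/26)*(-32) + 7*(1 + 7))/(-32) + 886) = sqrt(-(-1264/13 + 7*8)/32 + 886) = sqrt(-(-1264/13 + 56)/32 + 886) = sqrt(-1/32*(-536/13) + 886) = sqrt(67/52 + 886) = sqrt(46139/52) = sqrt(599807)/26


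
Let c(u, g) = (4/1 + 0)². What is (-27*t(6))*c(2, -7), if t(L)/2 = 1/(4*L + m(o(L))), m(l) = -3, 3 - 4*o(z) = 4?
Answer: -288/7 ≈ -41.143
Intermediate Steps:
o(z) = -¼ (o(z) = ¾ - ¼*4 = ¾ - 1 = -¼)
c(u, g) = 16 (c(u, g) = (4*1 + 0)² = (4 + 0)² = 4² = 16)
t(L) = 2/(-3 + 4*L) (t(L) = 2/(4*L - 3) = 2/(-3 + 4*L))
(-27*t(6))*c(2, -7) = -54/(-3 + 4*6)*16 = -54/(-3 + 24)*16 = -54/21*16 = -27*2/21*16 = -18/7*16 = -288/7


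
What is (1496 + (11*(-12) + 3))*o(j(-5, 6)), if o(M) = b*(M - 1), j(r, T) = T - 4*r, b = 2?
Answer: 68350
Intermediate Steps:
o(M) = -2 + 2*M (o(M) = 2*(M - 1) = 2*(-1 + M) = -2 + 2*M)
(1496 + (11*(-12) + 3))*o(j(-5, 6)) = (1496 + (11*(-12) + 3))*(-2 + 2*(6 - 4*(-5))) = (1496 + (-132 + 3))*(-2 + 2*(6 + 20)) = (1496 - 129)*(-2 + 2*26) = 1367*(-2 + 52) = 1367*50 = 68350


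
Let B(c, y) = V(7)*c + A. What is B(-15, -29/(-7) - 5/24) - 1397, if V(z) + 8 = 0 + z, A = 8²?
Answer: -1318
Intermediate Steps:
A = 64
V(z) = -8 + z (V(z) = -8 + (0 + z) = -8 + z)
B(c, y) = 64 - c (B(c, y) = (-8 + 7)*c + 64 = -c + 64 = 64 - c)
B(-15, -29/(-7) - 5/24) - 1397 = (64 - 1*(-15)) - 1397 = (64 + 15) - 1397 = 79 - 1397 = -1318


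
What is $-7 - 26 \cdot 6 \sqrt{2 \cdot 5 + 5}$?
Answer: $-7 - 156 \sqrt{15} \approx -611.19$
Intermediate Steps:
$-7 - 26 \cdot 6 \sqrt{2 \cdot 5 + 5} = -7 - 26 \cdot 6 \sqrt{10 + 5} = -7 - 26 \cdot 6 \sqrt{15} = -7 - 156 \sqrt{15}$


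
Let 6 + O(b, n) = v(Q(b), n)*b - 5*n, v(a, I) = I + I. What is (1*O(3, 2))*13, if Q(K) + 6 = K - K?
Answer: -52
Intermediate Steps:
Q(K) = -6 (Q(K) = -6 + (K - K) = -6 + 0 = -6)
v(a, I) = 2*I
O(b, n) = -6 - 5*n + 2*b*n (O(b, n) = -6 + ((2*n)*b - 5*n) = -6 + (2*b*n - 5*n) = -6 + (-5*n + 2*b*n) = -6 - 5*n + 2*b*n)
(1*O(3, 2))*13 = (1*(-6 - 5*2 + 2*3*2))*13 = (1*(-6 - 10 + 12))*13 = (1*(-4))*13 = -4*13 = -52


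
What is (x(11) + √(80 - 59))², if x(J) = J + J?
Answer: (22 + √21)² ≈ 706.63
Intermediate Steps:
x(J) = 2*J
(x(11) + √(80 - 59))² = (2*11 + √(80 - 59))² = (22 + √21)²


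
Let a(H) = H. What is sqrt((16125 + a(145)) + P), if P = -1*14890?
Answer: 2*sqrt(345) ≈ 37.148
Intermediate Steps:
P = -14890
sqrt((16125 + a(145)) + P) = sqrt((16125 + 145) - 14890) = sqrt(16270 - 14890) = sqrt(1380) = 2*sqrt(345)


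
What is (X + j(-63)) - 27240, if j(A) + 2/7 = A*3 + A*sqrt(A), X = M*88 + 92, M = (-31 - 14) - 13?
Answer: -227089/7 - 189*I*sqrt(7) ≈ -32441.0 - 500.05*I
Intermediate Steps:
M = -58 (M = -45 - 13 = -58)
X = -5012 (X = -58*88 + 92 = -5104 + 92 = -5012)
j(A) = -2/7 + A**(3/2) + 3*A (j(A) = -2/7 + (A*3 + A*sqrt(A)) = -2/7 + (3*A + A**(3/2)) = -2/7 + (A**(3/2) + 3*A) = -2/7 + A**(3/2) + 3*A)
(X + j(-63)) - 27240 = (-5012 + (-2/7 + (-63)**(3/2) + 3*(-63))) - 27240 = (-5012 + (-2/7 - 189*I*sqrt(7) - 189)) - 27240 = (-5012 + (-1325/7 - 189*I*sqrt(7))) - 27240 = (-36409/7 - 189*I*sqrt(7)) - 27240 = -227089/7 - 189*I*sqrt(7)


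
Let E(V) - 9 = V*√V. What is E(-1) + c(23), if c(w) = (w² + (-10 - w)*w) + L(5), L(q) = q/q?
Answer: -220 - I ≈ -220.0 - 1.0*I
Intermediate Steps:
L(q) = 1
E(V) = 9 + V^(3/2) (E(V) = 9 + V*√V = 9 + V^(3/2))
c(w) = 1 + w² + w*(-10 - w) (c(w) = (w² + (-10 - w)*w) + 1 = (w² + w*(-10 - w)) + 1 = 1 + w² + w*(-10 - w))
E(-1) + c(23) = (9 + (-1)^(3/2)) + (1 - 10*23) = (9 - I) + (1 - 230) = (9 - I) - 229 = -220 - I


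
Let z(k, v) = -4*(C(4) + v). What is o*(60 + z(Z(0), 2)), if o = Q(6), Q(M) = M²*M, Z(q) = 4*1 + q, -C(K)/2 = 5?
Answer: 19872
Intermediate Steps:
C(K) = -10 (C(K) = -2*5 = -10)
Z(q) = 4 + q
Q(M) = M³
o = 216 (o = 6³ = 216)
z(k, v) = 40 - 4*v (z(k, v) = -4*(-10 + v) = 40 - 4*v)
o*(60 + z(Z(0), 2)) = 216*(60 + (40 - 4*2)) = 216*(60 + (40 - 8)) = 216*(60 + 32) = 216*92 = 19872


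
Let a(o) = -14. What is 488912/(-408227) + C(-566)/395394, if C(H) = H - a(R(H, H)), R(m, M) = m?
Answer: -32256368772/26901751073 ≈ -1.1990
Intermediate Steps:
C(H) = 14 + H (C(H) = H - 1*(-14) = H + 14 = 14 + H)
488912/(-408227) + C(-566)/395394 = 488912/(-408227) + (14 - 566)/395394 = 488912*(-1/408227) - 552*1/395394 = -488912/408227 - 92/65899 = -32256368772/26901751073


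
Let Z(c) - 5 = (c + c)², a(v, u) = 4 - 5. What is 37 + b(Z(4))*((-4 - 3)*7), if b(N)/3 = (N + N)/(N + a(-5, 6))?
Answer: -8885/34 ≈ -261.32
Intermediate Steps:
a(v, u) = -1
Z(c) = 5 + 4*c² (Z(c) = 5 + (c + c)² = 5 + (2*c)² = 5 + 4*c²)
b(N) = 6*N/(-1 + N) (b(N) = 3*((N + N)/(N - 1)) = 3*((2*N)/(-1 + N)) = 3*(2*N/(-1 + N)) = 6*N/(-1 + N))
37 + b(Z(4))*((-4 - 3)*7) = 37 + (6*(5 + 4*4²)/(-1 + (5 + 4*4²)))*((-4 - 3)*7) = 37 + (6*(5 + 4*16)/(-1 + (5 + 4*16)))*(-7*7) = 37 + (6*(5 + 64)/(-1 + (5 + 64)))*(-49) = 37 + (6*69/(-1 + 69))*(-49) = 37 + (6*69/68)*(-49) = 37 + (6*69*(1/68))*(-49) = 37 + (207/34)*(-49) = 37 - 10143/34 = -8885/34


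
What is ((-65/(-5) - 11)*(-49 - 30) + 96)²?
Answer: 3844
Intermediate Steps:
((-65/(-5) - 11)*(-49 - 30) + 96)² = ((-65*(-⅕) - 11)*(-79) + 96)² = ((13 - 11)*(-79) + 96)² = (2*(-79) + 96)² = (-158 + 96)² = (-62)² = 3844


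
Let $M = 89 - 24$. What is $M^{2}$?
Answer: $4225$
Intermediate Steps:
$M = 65$ ($M = 89 - 24 = 65$)
$M^{2} = 65^{2} = 4225$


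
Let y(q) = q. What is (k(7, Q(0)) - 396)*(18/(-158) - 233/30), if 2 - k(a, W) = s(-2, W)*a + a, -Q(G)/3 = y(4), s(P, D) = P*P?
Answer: 2670811/790 ≈ 3380.8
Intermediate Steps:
s(P, D) = P²
Q(G) = -12 (Q(G) = -3*4 = -12)
k(a, W) = 2 - 5*a (k(a, W) = 2 - ((-2)²*a + a) = 2 - (4*a + a) = 2 - 5*a)
(k(7, Q(0)) - 396)*(18/(-158) - 233/30) = ((2 - 5*7) - 396)*(18/(-158) - 233/30) = ((2 - 35) - 396)*(18*(-1/158) - 233*1/30) = (-33 - 396)*(-9/79 - 233/30) = -429*(-18677/2370) = 2670811/790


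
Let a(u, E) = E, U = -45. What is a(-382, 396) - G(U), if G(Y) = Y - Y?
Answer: 396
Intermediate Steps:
G(Y) = 0
a(-382, 396) - G(U) = 396 - 1*0 = 396 + 0 = 396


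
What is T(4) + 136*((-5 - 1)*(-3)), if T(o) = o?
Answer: 2452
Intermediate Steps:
T(4) + 136*((-5 - 1)*(-3)) = 4 + 136*((-5 - 1)*(-3)) = 4 + 136*(-6*(-3)) = 4 + 136*18 = 4 + 2448 = 2452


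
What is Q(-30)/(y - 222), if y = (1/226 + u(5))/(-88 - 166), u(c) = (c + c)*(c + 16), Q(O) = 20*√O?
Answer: -1148080*I*√30/12791149 ≈ -0.49161*I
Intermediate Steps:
u(c) = 2*c*(16 + c) (u(c) = (2*c)*(16 + c) = 2*c*(16 + c))
y = -47461/57404 (y = (1/226 + 2*5*(16 + 5))/(-88 - 166) = (1/226 + 2*5*21)/(-254) = (1/226 + 210)*(-1/254) = (47461/226)*(-1/254) = -47461/57404 ≈ -0.82679)
Q(-30)/(y - 222) = (20*√(-30))/(-47461/57404 - 222) = (20*(I*√30))/(-12791149/57404) = (20*I*√30)*(-57404/12791149) = -1148080*I*√30/12791149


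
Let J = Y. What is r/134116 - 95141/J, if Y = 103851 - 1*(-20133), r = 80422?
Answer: -697222277/4157059536 ≈ -0.16772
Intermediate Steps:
Y = 123984 (Y = 103851 + 20133 = 123984)
J = 123984
r/134116 - 95141/J = 80422/134116 - 95141/123984 = 80422*(1/134116) - 95141*1/123984 = 40211/67058 - 95141/123984 = -697222277/4157059536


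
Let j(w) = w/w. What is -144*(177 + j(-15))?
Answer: -25632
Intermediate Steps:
j(w) = 1
-144*(177 + j(-15)) = -144*(177 + 1) = -144*178 = -25632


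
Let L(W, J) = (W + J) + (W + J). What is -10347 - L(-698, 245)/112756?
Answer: -583342713/56378 ≈ -10347.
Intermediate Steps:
L(W, J) = 2*J + 2*W (L(W, J) = (J + W) + (J + W) = 2*J + 2*W)
-10347 - L(-698, 245)/112756 = -10347 - (2*245 + 2*(-698))/112756 = -10347 - (490 - 1396)/112756 = -10347 - (-906)/112756 = -10347 - 1*(-453/56378) = -10347 + 453/56378 = -583342713/56378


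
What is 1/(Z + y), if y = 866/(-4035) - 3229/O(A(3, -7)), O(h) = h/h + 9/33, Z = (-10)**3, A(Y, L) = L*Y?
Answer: -56490/199821289 ≈ -0.00028270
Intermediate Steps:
Z = -1000
O(h) = 14/11 (O(h) = 1 + 9*(1/33) = 1 + 3/11 = 14/11)
y = -143331289/56490 (y = 866/(-4035) - 3229/14/11 = 866*(-1/4035) - 3229*11/14 = -866/4035 - 35519/14 = -143331289/56490 ≈ -2537.3)
1/(Z + y) = 1/(-1000 - 143331289/56490) = 1/(-199821289/56490) = -56490/199821289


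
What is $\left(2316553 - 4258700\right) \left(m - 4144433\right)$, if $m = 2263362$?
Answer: $3653316399437$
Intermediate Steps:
$\left(2316553 - 4258700\right) \left(m - 4144433\right) = \left(2316553 - 4258700\right) \left(2263362 - 4144433\right) = - 1942147 \left(2263362 - 4144433\right) = \left(-1942147\right) \left(-1881071\right) = 3653316399437$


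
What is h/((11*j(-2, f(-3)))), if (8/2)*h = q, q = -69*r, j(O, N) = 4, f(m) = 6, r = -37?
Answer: 2553/176 ≈ 14.506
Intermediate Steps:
q = 2553 (q = -69*(-37) = 2553)
h = 2553/4 (h = (¼)*2553 = 2553/4 ≈ 638.25)
h/((11*j(-2, f(-3)))) = 2553/(4*((11*4))) = (2553/4)/44 = (2553/4)*(1/44) = 2553/176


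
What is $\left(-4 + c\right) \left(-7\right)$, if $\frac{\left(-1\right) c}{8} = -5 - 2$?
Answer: $-364$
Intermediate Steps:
$c = 56$ ($c = - 8 \left(-5 - 2\right) = \left(-8\right) \left(-7\right) = 56$)
$\left(-4 + c\right) \left(-7\right) = \left(-4 + 56\right) \left(-7\right) = 52 \left(-7\right) = -364$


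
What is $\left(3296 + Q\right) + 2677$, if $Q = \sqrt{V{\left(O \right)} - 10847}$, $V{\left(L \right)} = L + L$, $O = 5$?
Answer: $5973 + i \sqrt{10837} \approx 5973.0 + 104.1 i$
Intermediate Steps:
$V{\left(L \right)} = 2 L$
$Q = i \sqrt{10837}$ ($Q = \sqrt{2 \cdot 5 - 10847} = \sqrt{10 - 10847} = \sqrt{-10837} = i \sqrt{10837} \approx 104.1 i$)
$\left(3296 + Q\right) + 2677 = \left(3296 + i \sqrt{10837}\right) + 2677 = 5973 + i \sqrt{10837}$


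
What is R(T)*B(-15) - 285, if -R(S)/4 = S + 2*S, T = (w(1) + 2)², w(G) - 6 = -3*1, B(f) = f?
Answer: 4215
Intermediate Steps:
w(G) = 3 (w(G) = 6 - 3*1 = 6 - 3 = 3)
T = 25 (T = (3 + 2)² = 5² = 25)
R(S) = -12*S (R(S) = -4*(S + 2*S) = -12*S)
R(T)*B(-15) - 285 = -12*25*(-15) - 285 = -300*(-15) - 285 = 4500 - 285 = 4215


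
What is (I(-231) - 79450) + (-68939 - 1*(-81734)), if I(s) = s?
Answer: -66886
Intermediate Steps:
(I(-231) - 79450) + (-68939 - 1*(-81734)) = (-231 - 79450) + (-68939 - 1*(-81734)) = -79681 + (-68939 + 81734) = -79681 + 12795 = -66886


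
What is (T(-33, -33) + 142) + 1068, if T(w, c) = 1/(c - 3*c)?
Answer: 79861/66 ≈ 1210.0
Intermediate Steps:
T(w, c) = -1/(2*c) (T(w, c) = 1/(-2*c) = -1/(2*c))
(T(-33, -33) + 142) + 1068 = (-½/(-33) + 142) + 1068 = (-½*(-1/33) + 142) + 1068 = (1/66 + 142) + 1068 = 9373/66 + 1068 = 79861/66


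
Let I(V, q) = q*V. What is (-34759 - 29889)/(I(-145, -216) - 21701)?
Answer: -64648/9619 ≈ -6.7209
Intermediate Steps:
I(V, q) = V*q
(-34759 - 29889)/(I(-145, -216) - 21701) = (-34759 - 29889)/(-145*(-216) - 21701) = -64648/(31320 - 21701) = -64648/9619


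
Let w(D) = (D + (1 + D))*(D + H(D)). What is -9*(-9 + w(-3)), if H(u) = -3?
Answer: -189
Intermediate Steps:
w(D) = (1 + 2*D)*(-3 + D) (w(D) = (D + (1 + D))*(D - 3) = (1 + 2*D)*(-3 + D))
-9*(-9 + w(-3)) = -9*(-9 + (-3 - 5*(-3) + 2*(-3)²)) = -9*(-9 + (-3 + 15 + 2*9)) = -9*(-9 + (-3 + 15 + 18)) = -9*(-9 + 30) = -9*21 = -189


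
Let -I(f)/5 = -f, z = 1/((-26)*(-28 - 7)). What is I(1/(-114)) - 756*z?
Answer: -6481/7410 ≈ -0.87463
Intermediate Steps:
z = 1/910 (z = -1/26/(-35) = -1/26*(-1/35) = 1/910 ≈ 0.0010989)
I(f) = 5*f (I(f) = -(-5)*f = 5*f)
I(1/(-114)) - 756*z = 5/(-114) - 756*1/910 = 5*(-1/114) - 54/65 = -5/114 - 54/65 = -6481/7410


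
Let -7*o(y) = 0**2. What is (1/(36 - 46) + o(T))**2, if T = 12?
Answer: 1/100 ≈ 0.010000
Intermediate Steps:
o(y) = 0 (o(y) = -1/7*0**2 = -1/7*0 = 0)
(1/(36 - 46) + o(T))**2 = (1/(36 - 46) + 0)**2 = (1/(-10) + 0)**2 = (-1/10 + 0)**2 = (-1/10)**2 = 1/100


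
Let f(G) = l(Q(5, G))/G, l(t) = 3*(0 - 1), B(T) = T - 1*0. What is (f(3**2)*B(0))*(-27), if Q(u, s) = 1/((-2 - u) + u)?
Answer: 0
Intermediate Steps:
B(T) = T (B(T) = T + 0 = T)
Q(u, s) = -1/2 (Q(u, s) = 1/(-2) = -1/2)
l(t) = -3 (l(t) = 3*(-1) = -3)
f(G) = -3/G
(f(3**2)*B(0))*(-27) = (-3/(3**2)*0)*(-27) = (-3/9*0)*(-27) = (-3*1/9*0)*(-27) = -1/3*0*(-27) = 0*(-27) = 0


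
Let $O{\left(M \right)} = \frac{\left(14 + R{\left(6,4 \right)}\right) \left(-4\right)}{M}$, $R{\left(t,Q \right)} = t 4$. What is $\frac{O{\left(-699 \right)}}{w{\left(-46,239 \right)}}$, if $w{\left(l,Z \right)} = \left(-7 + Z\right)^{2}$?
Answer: $\frac{19}{4702872} \approx 4.0401 \cdot 10^{-6}$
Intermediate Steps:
$R{\left(t,Q \right)} = 4 t$
$O{\left(M \right)} = - \frac{152}{M}$ ($O{\left(M \right)} = \frac{\left(14 + 4 \cdot 6\right) \left(-4\right)}{M} = \frac{\left(14 + 24\right) \left(-4\right)}{M} = \frac{38 \left(-4\right)}{M} = - \frac{152}{M}$)
$\frac{O{\left(-699 \right)}}{w{\left(-46,239 \right)}} = \frac{\left(-152\right) \frac{1}{-699}}{\left(-7 + 239\right)^{2}} = \frac{\left(-152\right) \left(- \frac{1}{699}\right)}{232^{2}} = \frac{152}{699 \cdot 53824} = \frac{152}{699} \cdot \frac{1}{53824} = \frac{19}{4702872}$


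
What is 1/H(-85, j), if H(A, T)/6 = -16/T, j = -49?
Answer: 49/96 ≈ 0.51042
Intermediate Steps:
H(A, T) = -96/T (H(A, T) = 6*(-16/T) = -96/T)
1/H(-85, j) = 1/(-96/(-49)) = 1/(-96*(-1/49)) = 1/(96/49) = 49/96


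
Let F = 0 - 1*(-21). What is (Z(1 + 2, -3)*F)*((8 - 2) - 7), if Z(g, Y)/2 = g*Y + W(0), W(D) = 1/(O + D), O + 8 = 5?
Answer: 392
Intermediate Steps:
O = -3 (O = -8 + 5 = -3)
W(D) = 1/(-3 + D)
F = 21 (F = 0 + 21 = 21)
Z(g, Y) = -⅔ + 2*Y*g (Z(g, Y) = 2*(g*Y + 1/(-3 + 0)) = 2*(Y*g + 1/(-3)) = 2*(Y*g - ⅓) = 2*(-⅓ + Y*g) = -⅔ + 2*Y*g)
(Z(1 + 2, -3)*F)*((8 - 2) - 7) = ((-⅔ + 2*(-3)*(1 + 2))*21)*((8 - 2) - 7) = ((-⅔ + 2*(-3)*3)*21)*(6 - 7) = ((-⅔ - 18)*21)*(-1) = -56/3*21*(-1) = -392*(-1) = 392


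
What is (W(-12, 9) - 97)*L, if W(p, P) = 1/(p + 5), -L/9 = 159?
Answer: 973080/7 ≈ 1.3901e+5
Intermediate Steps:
L = -1431 (L = -9*159 = -1431)
W(p, P) = 1/(5 + p)
(W(-12, 9) - 97)*L = (1/(5 - 12) - 97)*(-1431) = (1/(-7) - 97)*(-1431) = (-1/7 - 97)*(-1431) = -680/7*(-1431) = 973080/7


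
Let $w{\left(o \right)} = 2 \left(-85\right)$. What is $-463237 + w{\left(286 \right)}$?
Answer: $-463407$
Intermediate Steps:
$w{\left(o \right)} = -170$
$-463237 + w{\left(286 \right)} = -463237 - 170 = -463407$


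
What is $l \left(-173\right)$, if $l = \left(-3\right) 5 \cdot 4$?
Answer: $10380$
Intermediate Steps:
$l = -60$ ($l = \left(-15\right) 4 = -60$)
$l \left(-173\right) = \left(-60\right) \left(-173\right) = 10380$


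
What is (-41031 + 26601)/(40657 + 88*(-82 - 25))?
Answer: -14430/31241 ≈ -0.46189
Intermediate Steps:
(-41031 + 26601)/(40657 + 88*(-82 - 25)) = -14430/(40657 + 88*(-107)) = -14430/(40657 - 9416) = -14430/31241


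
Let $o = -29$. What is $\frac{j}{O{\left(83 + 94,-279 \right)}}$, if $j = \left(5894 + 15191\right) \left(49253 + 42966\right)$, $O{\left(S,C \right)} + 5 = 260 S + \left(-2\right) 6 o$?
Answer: $\frac{1944437615}{46363} \approx 41939.0$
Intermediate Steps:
$O{\left(S,C \right)} = 343 + 260 S$ ($O{\left(S,C \right)} = -5 + \left(260 S + \left(-2\right) 6 \left(-29\right)\right) = -5 + \left(260 S - -348\right) = -5 + \left(260 S + 348\right) = -5 + \left(348 + 260 S\right) = 343 + 260 S$)
$j = 1944437615$ ($j = 21085 \cdot 92219 = 1944437615$)
$\frac{j}{O{\left(83 + 94,-279 \right)}} = \frac{1944437615}{343 + 260 \left(83 + 94\right)} = \frac{1944437615}{343 + 260 \cdot 177} = \frac{1944437615}{343 + 46020} = \frac{1944437615}{46363}$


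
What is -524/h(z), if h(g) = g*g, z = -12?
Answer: -131/36 ≈ -3.6389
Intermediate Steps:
h(g) = g**2
-524/h(z) = -524/((-12)**2) = -524/144 = -524*1/144 = -131/36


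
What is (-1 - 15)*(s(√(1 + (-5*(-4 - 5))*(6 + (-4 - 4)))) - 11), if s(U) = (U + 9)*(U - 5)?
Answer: 2320 - 64*I*√89 ≈ 2320.0 - 603.77*I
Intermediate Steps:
s(U) = (-5 + U)*(9 + U) (s(U) = (9 + U)*(-5 + U) = (-5 + U)*(9 + U))
(-1 - 15)*(s(√(1 + (-5*(-4 - 5))*(6 + (-4 - 4)))) - 11) = (-1 - 15)*((-45 + (√(1 + (-5*(-4 - 5))*(6 + (-4 - 4))))² + 4*√(1 + (-5*(-4 - 5))*(6 + (-4 - 4)))) - 11) = -16*((-45 + (√(1 + (-5*(-9))*(6 - 8)))² + 4*√(1 + (-5*(-9))*(6 - 8))) - 11) = -16*((-45 + (√(1 + 45*(-2)))² + 4*√(1 + 45*(-2))) - 11) = -16*((-45 + (√(1 - 90))² + 4*√(1 - 90)) - 11) = -16*((-45 + (√(-89))² + 4*√(-89)) - 11) = -16*((-45 + (I*√89)² + 4*(I*√89)) - 11) = -16*((-45 - 89 + 4*I*√89) - 11) = -16*((-134 + 4*I*√89) - 11) = -16*(-145 + 4*I*√89) = 2320 - 64*I*√89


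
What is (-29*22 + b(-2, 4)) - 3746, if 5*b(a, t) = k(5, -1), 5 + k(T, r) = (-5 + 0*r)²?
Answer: -4380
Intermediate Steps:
k(T, r) = 20 (k(T, r) = -5 + (-5 + 0*r)² = -5 + (-5 + 0)² = -5 + (-5)² = -5 + 25 = 20)
b(a, t) = 4 (b(a, t) = (⅕)*20 = 4)
(-29*22 + b(-2, 4)) - 3746 = (-29*22 + 4) - 3746 = (-638 + 4) - 3746 = -634 - 3746 = -4380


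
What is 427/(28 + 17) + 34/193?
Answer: 83941/8685 ≈ 9.6651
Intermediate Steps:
427/(28 + 17) + 34/193 = 427/45 + 34*(1/193) = 427*(1/45) + 34/193 = 427/45 + 34/193 = 83941/8685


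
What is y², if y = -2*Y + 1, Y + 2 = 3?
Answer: 1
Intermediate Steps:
Y = 1 (Y = -2 + 3 = 1)
y = -1 (y = -2*1 + 1 = -2 + 1 = -1)
y² = (-1)² = 1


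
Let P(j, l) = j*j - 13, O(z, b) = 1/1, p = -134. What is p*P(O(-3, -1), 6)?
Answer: 1608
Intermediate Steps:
O(z, b) = 1
P(j, l) = -13 + j² (P(j, l) = j² - 13 = -13 + j²)
p*P(O(-3, -1), 6) = -134*(-13 + 1²) = -134*(-13 + 1) = -134*(-12) = 1608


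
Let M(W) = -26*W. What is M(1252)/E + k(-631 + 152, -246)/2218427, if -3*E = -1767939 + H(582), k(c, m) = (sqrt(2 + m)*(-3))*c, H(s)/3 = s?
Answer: -2504/45287 + 2874*I*sqrt(61)/2218427 ≈ -0.055292 + 0.010118*I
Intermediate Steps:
H(s) = 3*s
k(c, m) = -3*c*sqrt(2 + m) (k(c, m) = (-3*sqrt(2 + m))*c = -3*c*sqrt(2 + m))
E = 588731 (E = -(-1767939 + 3*582)/3 = -(-1767939 + 1746)/3 = -1/3*(-1766193) = 588731)
M(1252)/E + k(-631 + 152, -246)/2218427 = -26*1252/588731 - 3*(-631 + 152)*sqrt(2 - 246)/2218427 = -32552*1/588731 - 3*(-479)*sqrt(-244)*(1/2218427) = -2504/45287 - 3*(-479)*2*I*sqrt(61)*(1/2218427) = -2504/45287 + (2874*I*sqrt(61))*(1/2218427) = -2504/45287 + 2874*I*sqrt(61)/2218427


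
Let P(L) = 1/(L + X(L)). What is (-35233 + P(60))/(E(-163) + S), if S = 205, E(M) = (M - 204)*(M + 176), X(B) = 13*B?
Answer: 29595719/3835440 ≈ 7.7164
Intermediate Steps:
E(M) = (-204 + M)*(176 + M)
P(L) = 1/(14*L) (P(L) = 1/(L + 13*L) = 1/(14*L))
(-35233 + P(60))/(E(-163) + S) = (-35233 + (1/14)/60)/((-35904 + (-163)**2 - 28*(-163)) + 205) = (-35233 + (1/14)*(1/60))/((-35904 + 26569 + 4564) + 205) = (-35233 + 1/840)/(-4771 + 205) = -29595719/840/(-4566) = -29595719/840*(-1/4566) = 29595719/3835440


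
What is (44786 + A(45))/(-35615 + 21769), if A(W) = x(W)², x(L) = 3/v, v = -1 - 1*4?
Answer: -1119659/346150 ≈ -3.2346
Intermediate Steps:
v = -5 (v = -1 - 4 = -5)
x(L) = -⅗ (x(L) = 3/(-5) = 3*(-⅕) = -⅗)
A(W) = 9/25 (A(W) = (-⅗)² = 9/25)
(44786 + A(45))/(-35615 + 21769) = (44786 + 9/25)/(-35615 + 21769) = (1119659/25)/(-13846) = (1119659/25)*(-1/13846) = -1119659/346150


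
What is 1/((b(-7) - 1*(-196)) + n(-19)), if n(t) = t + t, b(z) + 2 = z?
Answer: 1/149 ≈ 0.0067114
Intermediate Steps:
b(z) = -2 + z
n(t) = 2*t
1/((b(-7) - 1*(-196)) + n(-19)) = 1/(((-2 - 7) - 1*(-196)) + 2*(-19)) = 1/((-9 + 196) - 38) = 1/(187 - 38) = 1/149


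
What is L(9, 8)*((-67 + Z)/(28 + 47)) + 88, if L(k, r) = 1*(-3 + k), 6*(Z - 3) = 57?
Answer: 2091/25 ≈ 83.640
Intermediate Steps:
Z = 25/2 (Z = 3 + (1/6)*57 = 3 + 19/2 = 25/2 ≈ 12.500)
L(k, r) = -3 + k
L(9, 8)*((-67 + Z)/(28 + 47)) + 88 = (-3 + 9)*((-67 + 25/2)/(28 + 47)) + 88 = 6*(-109/2/75) + 88 = 6*(-109/2*1/75) + 88 = 6*(-109/150) + 88 = -109/25 + 88 = 2091/25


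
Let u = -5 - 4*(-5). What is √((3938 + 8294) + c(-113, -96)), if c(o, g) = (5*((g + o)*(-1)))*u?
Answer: √27907 ≈ 167.05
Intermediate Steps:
u = 15 (u = -5 + 20 = 15)
c(o, g) = -75*g - 75*o (c(o, g) = (5*((g + o)*(-1)))*15 = (5*(-g - o))*15 = (-5*g - 5*o)*15 = -75*g - 75*o)
√((3938 + 8294) + c(-113, -96)) = √((3938 + 8294) + (-75*(-96) - 75*(-113))) = √(12232 + (7200 + 8475)) = √(12232 + 15675) = √27907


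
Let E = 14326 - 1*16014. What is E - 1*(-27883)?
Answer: 26195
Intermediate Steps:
E = -1688 (E = 14326 - 16014 = -1688)
E - 1*(-27883) = -1688 - 1*(-27883) = -1688 + 27883 = 26195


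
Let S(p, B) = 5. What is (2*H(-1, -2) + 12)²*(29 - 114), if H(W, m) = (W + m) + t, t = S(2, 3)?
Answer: -21760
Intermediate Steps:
t = 5
H(W, m) = 5 + W + m (H(W, m) = (W + m) + 5 = 5 + W + m)
(2*H(-1, -2) + 12)²*(29 - 114) = (2*(5 - 1 - 2) + 12)²*(29 - 114) = (2*2 + 12)²*(-85) = (4 + 12)²*(-85) = 16²*(-85) = 256*(-85) = -21760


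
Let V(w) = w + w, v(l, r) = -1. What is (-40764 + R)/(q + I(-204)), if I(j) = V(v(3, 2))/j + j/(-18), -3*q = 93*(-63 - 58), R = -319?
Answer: -4190466/383759 ≈ -10.920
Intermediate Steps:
V(w) = 2*w
q = 3751 (q = -31*(-63 - 58) = -31*(-121) = -⅓*(-11253) = 3751)
I(j) = -2/j - j/18 (I(j) = (2*(-1))/j + j/(-18) = -2/j + j*(-1/18) = -2/j - j/18)
(-40764 + R)/(q + I(-204)) = (-40764 - 319)/(3751 + (-2/(-204) - 1/18*(-204))) = -41083/(3751 + (-2*(-1/204) + 34/3)) = -41083/(3751 + (1/102 + 34/3)) = -41083/(3751 + 1157/102) = -41083/383759/102 = -41083*102/383759 = -4190466/383759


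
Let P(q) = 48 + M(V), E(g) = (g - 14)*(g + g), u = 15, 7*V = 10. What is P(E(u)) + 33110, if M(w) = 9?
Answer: 33167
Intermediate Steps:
V = 10/7 (V = (⅐)*10 = 10/7 ≈ 1.4286)
E(g) = 2*g*(-14 + g) (E(g) = (-14 + g)*(2*g) = 2*g*(-14 + g))
P(q) = 57 (P(q) = 48 + 9 = 57)
P(E(u)) + 33110 = 57 + 33110 = 33167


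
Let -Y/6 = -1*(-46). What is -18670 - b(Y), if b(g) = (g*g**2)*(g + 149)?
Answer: -2670139822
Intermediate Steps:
Y = -276 (Y = -(-6)*(-46) = -6*46 = -276)
b(g) = g**3*(149 + g)
-18670 - b(Y) = -18670 - (-276)**3*(149 - 276) = -18670 - (-21024576)*(-127) = -18670 - 1*2670121152 = -18670 - 2670121152 = -2670139822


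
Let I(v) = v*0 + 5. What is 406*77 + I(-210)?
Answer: 31267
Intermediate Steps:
I(v) = 5 (I(v) = 0 + 5 = 5)
406*77 + I(-210) = 406*77 + 5 = 31262 + 5 = 31267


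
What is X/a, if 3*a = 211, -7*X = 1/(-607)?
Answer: 3/896539 ≈ 3.3462e-6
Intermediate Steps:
X = 1/4249 (X = -⅐/(-607) = -⅐*(-1/607) = 1/4249 ≈ 0.00023535)
a = 211/3 (a = (⅓)*211 = 211/3 ≈ 70.333)
X/a = 1/(4249*(211/3)) = (1/4249)*(3/211) = 3/896539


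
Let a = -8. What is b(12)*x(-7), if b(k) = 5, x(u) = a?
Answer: -40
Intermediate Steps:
x(u) = -8
b(12)*x(-7) = 5*(-8) = -40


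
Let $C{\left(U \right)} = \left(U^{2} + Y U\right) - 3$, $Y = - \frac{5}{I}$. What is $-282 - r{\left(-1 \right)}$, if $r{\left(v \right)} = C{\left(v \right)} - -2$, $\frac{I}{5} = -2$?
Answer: $- \frac{563}{2} \approx -281.5$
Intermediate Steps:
$I = -10$ ($I = 5 \left(-2\right) = -10$)
$Y = \frac{1}{2}$ ($Y = - \frac{5}{-10} = \left(-5\right) \left(- \frac{1}{10}\right) = \frac{1}{2} \approx 0.5$)
$C{\left(U \right)} = -3 + U^{2} + \frac{U}{2}$ ($C{\left(U \right)} = \left(U^{2} + \frac{U}{2}\right) - 3 = -3 + U^{2} + \frac{U}{2}$)
$r{\left(v \right)} = -1 + v^{2} + \frac{v}{2}$ ($r{\left(v \right)} = \left(-3 + v^{2} + \frac{v}{2}\right) - -2 = \left(-3 + v^{2} + \frac{v}{2}\right) + 2 = -1 + v^{2} + \frac{v}{2}$)
$-282 - r{\left(-1 \right)} = -282 - \left(-1 + \left(-1\right)^{2} + \frac{1}{2} \left(-1\right)\right) = -282 - \left(-1 + 1 - \frac{1}{2}\right) = -282 - - \frac{1}{2} = -282 + \frac{1}{2} = - \frac{563}{2}$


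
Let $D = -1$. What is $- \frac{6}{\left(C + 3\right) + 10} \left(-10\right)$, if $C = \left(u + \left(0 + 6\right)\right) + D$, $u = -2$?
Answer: $\frac{15}{4} \approx 3.75$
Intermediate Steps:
$C = 3$ ($C = \left(-2 + \left(0 + 6\right)\right) - 1 = \left(-2 + 6\right) - 1 = 4 - 1 = 3$)
$- \frac{6}{\left(C + 3\right) + 10} \left(-10\right) = - \frac{6}{\left(3 + 3\right) + 10} \left(-10\right) = - \frac{6}{6 + 10} \left(-10\right) = - \frac{6}{16} \left(-10\right) = \left(-6\right) \frac{1}{16} \left(-10\right) = \left(- \frac{3}{8}\right) \left(-10\right) = \frac{15}{4}$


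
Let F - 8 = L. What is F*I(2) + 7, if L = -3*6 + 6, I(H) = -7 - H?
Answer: 43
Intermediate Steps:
L = -12 (L = -18 + 6 = -12)
F = -4 (F = 8 - 12 = -4)
F*I(2) + 7 = -4*(-7 - 1*2) + 7 = -4*(-7 - 2) + 7 = -4*(-9) + 7 = 36 + 7 = 43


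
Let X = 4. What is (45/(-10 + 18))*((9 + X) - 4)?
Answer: 405/8 ≈ 50.625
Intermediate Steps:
(45/(-10 + 18))*((9 + X) - 4) = (45/(-10 + 18))*((9 + 4) - 4) = (45/8)*(13 - 4) = ((⅛)*45)*9 = (45/8)*9 = 405/8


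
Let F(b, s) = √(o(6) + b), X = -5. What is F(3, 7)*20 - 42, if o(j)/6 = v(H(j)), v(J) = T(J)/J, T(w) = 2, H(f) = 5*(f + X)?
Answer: -42 + 12*√15 ≈ 4.4758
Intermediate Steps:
H(f) = -25 + 5*f (H(f) = 5*(f - 5) = 5*(-5 + f) = -25 + 5*f)
v(J) = 2/J
o(j) = 12/(-25 + 5*j) (o(j) = 6*(2/(-25 + 5*j)) = 12/(-25 + 5*j))
F(b, s) = √(12/5 + b) (F(b, s) = √(12/(5*(-5 + 6)) + b) = √((12/5)/1 + b) = √((12/5)*1 + b) = √(12/5 + b))
F(3, 7)*20 - 42 = (√(60 + 25*3)/5)*20 - 42 = (√(60 + 75)/5)*20 - 42 = (√135/5)*20 - 42 = ((3*√15)/5)*20 - 42 = (3*√15/5)*20 - 42 = 12*√15 - 42 = -42 + 12*√15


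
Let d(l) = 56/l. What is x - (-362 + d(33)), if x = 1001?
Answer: 44923/33 ≈ 1361.3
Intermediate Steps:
x - (-362 + d(33)) = 1001 - (-362 + 56/33) = 1001 - 1*(-11890/33) = 1001 + 11890/33 = 44923/33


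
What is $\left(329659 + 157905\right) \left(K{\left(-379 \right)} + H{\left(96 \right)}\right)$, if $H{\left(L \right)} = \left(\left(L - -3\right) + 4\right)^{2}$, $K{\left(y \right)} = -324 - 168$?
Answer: $4932684988$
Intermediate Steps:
$K{\left(y \right)} = -492$
$H{\left(L \right)} = \left(7 + L\right)^{2}$ ($H{\left(L \right)} = \left(\left(L + 3\right) + 4\right)^{2} = \left(\left(3 + L\right) + 4\right)^{2} = \left(7 + L\right)^{2}$)
$\left(329659 + 157905\right) \left(K{\left(-379 \right)} + H{\left(96 \right)}\right) = \left(329659 + 157905\right) \left(-492 + \left(7 + 96\right)^{2}\right) = 487564 \left(-492 + 103^{2}\right) = 487564 \left(-492 + 10609\right) = 487564 \cdot 10117 = 4932684988$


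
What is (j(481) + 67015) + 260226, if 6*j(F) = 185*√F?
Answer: 327241 + 185*√481/6 ≈ 3.2792e+5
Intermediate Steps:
j(F) = 185*√F/6 (j(F) = (185*√F)/6 = 185*√F/6)
(j(481) + 67015) + 260226 = (185*√481/6 + 67015) + 260226 = (67015 + 185*√481/6) + 260226 = 327241 + 185*√481/6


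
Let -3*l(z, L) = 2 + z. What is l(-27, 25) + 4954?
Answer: 14887/3 ≈ 4962.3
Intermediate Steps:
l(z, L) = -⅔ - z/3 (l(z, L) = -(2 + z)/3 = -⅔ - z/3)
l(-27, 25) + 4954 = (-⅔ - ⅓*(-27)) + 4954 = (-⅔ + 9) + 4954 = 25/3 + 4954 = 14887/3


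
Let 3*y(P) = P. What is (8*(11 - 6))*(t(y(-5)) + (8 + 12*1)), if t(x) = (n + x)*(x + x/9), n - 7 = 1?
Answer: 26800/81 ≈ 330.86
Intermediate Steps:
y(P) = P/3
n = 8 (n = 7 + 1 = 8)
t(x) = 10*x*(8 + x)/9 (t(x) = (8 + x)*(x + x/9) = (8 + x)*(10*x/9) = 10*x*(8 + x)/9)
(8*(11 - 6))*(t(y(-5)) + (8 + 12*1)) = (8*(11 - 6))*(10*((⅓)*(-5))*(8 + (⅓)*(-5))/9 + (8 + 12*1)) = (8*5)*((10/9)*(-5/3)*(8 - 5/3) + (8 + 12)) = 40*((10/9)*(-5/3)*(19/3) + 20) = 40*(-950/81 + 20) = 40*(670/81) = 26800/81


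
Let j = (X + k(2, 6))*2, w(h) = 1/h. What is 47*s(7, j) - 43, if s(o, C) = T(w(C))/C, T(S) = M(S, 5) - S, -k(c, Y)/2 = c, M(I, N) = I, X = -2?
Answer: -43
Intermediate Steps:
w(h) = 1/h
k(c, Y) = -2*c
j = -12 (j = (-2 - 2*2)*2 = (-2 - 4)*2 = -6*2 = -12)
T(S) = 0 (T(S) = S - S = 0)
s(o, C) = 0 (s(o, C) = 0/C = 0)
47*s(7, j) - 43 = 47*0 - 43 = 0 - 43 = -43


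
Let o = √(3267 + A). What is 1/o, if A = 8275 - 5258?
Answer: √1571/3142 ≈ 0.012615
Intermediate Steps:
A = 3017
o = 2*√1571 (o = √(3267 + 3017) = √6284 = 2*√1571 ≈ 79.272)
1/o = 1/(2*√1571) = √1571/3142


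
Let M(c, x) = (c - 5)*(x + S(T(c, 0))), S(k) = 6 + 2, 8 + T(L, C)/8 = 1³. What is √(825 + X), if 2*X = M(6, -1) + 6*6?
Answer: √3386/2 ≈ 29.095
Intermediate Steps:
T(L, C) = -56 (T(L, C) = -64 + 8*1³ = -64 + 8*1 = -64 + 8 = -56)
S(k) = 8
M(c, x) = (-5 + c)*(8 + x) (M(c, x) = (c - 5)*(x + 8) = (-5 + c)*(8 + x))
X = 43/2 (X = ((-40 - 5*(-1) + 8*6 + 6*(-1)) + 6*6)/2 = ((-40 + 5 + 48 - 6) + 36)/2 = (7 + 36)/2 = (½)*43 = 43/2 ≈ 21.500)
√(825 + X) = √(825 + 43/2) = √(1693/2) = √3386/2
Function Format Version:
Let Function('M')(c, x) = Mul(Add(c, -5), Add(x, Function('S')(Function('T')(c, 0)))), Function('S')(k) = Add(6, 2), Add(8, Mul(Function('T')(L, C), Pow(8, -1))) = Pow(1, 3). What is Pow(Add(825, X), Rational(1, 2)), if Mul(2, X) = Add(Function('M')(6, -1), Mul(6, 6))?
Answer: Mul(Rational(1, 2), Pow(3386, Rational(1, 2))) ≈ 29.095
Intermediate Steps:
Function('T')(L, C) = -56 (Function('T')(L, C) = Add(-64, Mul(8, Pow(1, 3))) = Add(-64, Mul(8, 1)) = Add(-64, 8) = -56)
Function('S')(k) = 8
Function('M')(c, x) = Mul(Add(-5, c), Add(8, x)) (Function('M')(c, x) = Mul(Add(c, -5), Add(x, 8)) = Mul(Add(-5, c), Add(8, x)))
X = Rational(43, 2) (X = Mul(Rational(1, 2), Add(Add(-40, Mul(-5, -1), Mul(8, 6), Mul(6, -1)), Mul(6, 6))) = Mul(Rational(1, 2), Add(Add(-40, 5, 48, -6), 36)) = Mul(Rational(1, 2), Add(7, 36)) = Mul(Rational(1, 2), 43) = Rational(43, 2) ≈ 21.500)
Pow(Add(825, X), Rational(1, 2)) = Pow(Add(825, Rational(43, 2)), Rational(1, 2)) = Pow(Rational(1693, 2), Rational(1, 2)) = Mul(Rational(1, 2), Pow(3386, Rational(1, 2)))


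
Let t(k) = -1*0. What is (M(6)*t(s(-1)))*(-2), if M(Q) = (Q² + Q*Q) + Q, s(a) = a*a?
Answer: 0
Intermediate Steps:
s(a) = a²
t(k) = 0
M(Q) = Q + 2*Q² (M(Q) = (Q² + Q²) + Q = 2*Q² + Q = Q + 2*Q²)
(M(6)*t(s(-1)))*(-2) = ((6*(1 + 2*6))*0)*(-2) = ((6*(1 + 12))*0)*(-2) = ((6*13)*0)*(-2) = (78*0)*(-2) = 0*(-2) = 0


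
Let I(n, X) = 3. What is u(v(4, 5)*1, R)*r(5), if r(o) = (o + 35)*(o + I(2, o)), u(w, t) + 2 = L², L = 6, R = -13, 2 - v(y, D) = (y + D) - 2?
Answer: 10880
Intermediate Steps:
v(y, D) = 4 - D - y (v(y, D) = 2 - ((y + D) - 2) = 2 - ((D + y) - 2) = 2 - (-2 + D + y) = 2 + (2 - D - y) = 4 - D - y)
u(w, t) = 34 (u(w, t) = -2 + 6² = -2 + 36 = 34)
r(o) = (3 + o)*(35 + o) (r(o) = (o + 35)*(o + 3) = (35 + o)*(3 + o) = (3 + o)*(35 + o))
u(v(4, 5)*1, R)*r(5) = 34*(105 + 5² + 38*5) = 34*(105 + 25 + 190) = 34*320 = 10880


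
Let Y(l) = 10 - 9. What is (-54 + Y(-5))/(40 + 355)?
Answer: -53/395 ≈ -0.13418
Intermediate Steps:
Y(l) = 1
(-54 + Y(-5))/(40 + 355) = (-54 + 1)/(40 + 355) = -53/395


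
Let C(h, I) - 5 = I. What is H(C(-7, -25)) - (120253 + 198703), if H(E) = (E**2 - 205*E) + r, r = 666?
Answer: -313790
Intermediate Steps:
C(h, I) = 5 + I
H(E) = 666 + E**2 - 205*E (H(E) = (E**2 - 205*E) + 666 = 666 + E**2 - 205*E)
H(C(-7, -25)) - (120253 + 198703) = (666 + (5 - 25)**2 - 205*(5 - 25)) - (120253 + 198703) = (666 + (-20)**2 - 205*(-20)) - 1*318956 = (666 + 400 + 4100) - 318956 = 5166 - 318956 = -313790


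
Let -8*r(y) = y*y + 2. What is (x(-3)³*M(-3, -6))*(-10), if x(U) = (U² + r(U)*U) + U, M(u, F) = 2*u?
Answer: 7971615/128 ≈ 62278.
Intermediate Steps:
r(y) = -¼ - y²/8 (r(y) = -(y*y + 2)/8 = -(y² + 2)/8 = -(2 + y²)/8 = -¼ - y²/8)
x(U) = U + U² + U*(-¼ - U²/8) (x(U) = (U² + (-¼ - U²/8)*U) + U = (U² + U*(-¼ - U²/8)) + U = U + U² + U*(-¼ - U²/8))
(x(-3)³*M(-3, -6))*(-10) = (((⅛)*(-3)*(6 - 1*(-3)² + 8*(-3)))³*(2*(-3)))*(-10) = (((⅛)*(-3)*(6 - 1*9 - 24))³*(-6))*(-10) = (((⅛)*(-3)*(6 - 9 - 24))³*(-6))*(-10) = (((⅛)*(-3)*(-27))³*(-6))*(-10) = ((81/8)³*(-6))*(-10) = ((531441/512)*(-6))*(-10) = -1594323/256*(-10) = 7971615/128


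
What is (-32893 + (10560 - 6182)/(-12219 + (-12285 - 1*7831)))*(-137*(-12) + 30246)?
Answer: -6783637821474/6467 ≈ -1.0490e+9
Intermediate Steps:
(-32893 + (10560 - 6182)/(-12219 + (-12285 - 1*7831)))*(-137*(-12) + 30246) = (-32893 + 4378/(-12219 + (-12285 - 7831)))*(1644 + 30246) = (-32893 + 4378/(-12219 - 20116))*31890 = (-32893 + 4378/(-32335))*31890 = (-32893 + 4378*(-1/32335))*31890 = (-32893 - 4378/32335)*31890 = -1063599533/32335*31890 = -6783637821474/6467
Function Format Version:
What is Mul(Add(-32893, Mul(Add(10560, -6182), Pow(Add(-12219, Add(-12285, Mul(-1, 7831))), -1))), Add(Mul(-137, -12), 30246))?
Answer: Rational(-6783637821474, 6467) ≈ -1.0490e+9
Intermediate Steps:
Mul(Add(-32893, Mul(Add(10560, -6182), Pow(Add(-12219, Add(-12285, Mul(-1, 7831))), -1))), Add(Mul(-137, -12), 30246)) = Mul(Add(-32893, Mul(4378, Pow(Add(-12219, Add(-12285, -7831)), -1))), Add(1644, 30246)) = Mul(Add(-32893, Mul(4378, Pow(Add(-12219, -20116), -1))), 31890) = Mul(Add(-32893, Mul(4378, Pow(-32335, -1))), 31890) = Mul(Add(-32893, Mul(4378, Rational(-1, 32335))), 31890) = Mul(Add(-32893, Rational(-4378, 32335)), 31890) = Mul(Rational(-1063599533, 32335), 31890) = Rational(-6783637821474, 6467)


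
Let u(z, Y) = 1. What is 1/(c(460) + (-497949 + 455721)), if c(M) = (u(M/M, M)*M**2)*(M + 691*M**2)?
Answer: 1/30939318253772 ≈ 3.2321e-14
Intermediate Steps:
c(M) = M**2*(M + 691*M**2) (c(M) = (1*M**2)*(M + 691*M**2) = M**2*(M + 691*M**2))
1/(c(460) + (-497949 + 455721)) = 1/(460**3*(1 + 691*460) + (-497949 + 455721)) = 1/(97336000*(1 + 317860) - 42228) = 1/(97336000*317861 - 42228) = 1/(30939318296000 - 42228) = 1/30939318253772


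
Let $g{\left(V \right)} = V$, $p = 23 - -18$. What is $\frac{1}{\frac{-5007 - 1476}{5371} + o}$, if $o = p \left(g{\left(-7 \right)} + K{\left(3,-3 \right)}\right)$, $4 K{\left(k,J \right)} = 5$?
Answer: $- \frac{21484}{5090785} \approx -0.0042202$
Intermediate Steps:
$K{\left(k,J \right)} = \frac{5}{4}$ ($K{\left(k,J \right)} = \frac{1}{4} \cdot 5 = \frac{5}{4}$)
$p = 41$ ($p = 23 + 18 = 41$)
$o = - \frac{943}{4}$ ($o = 41 \left(-7 + \frac{5}{4}\right) = 41 \left(- \frac{23}{4}\right) = - \frac{943}{4} \approx -235.75$)
$\frac{1}{\frac{-5007 - 1476}{5371} + o} = \frac{1}{\frac{-5007 - 1476}{5371} - \frac{943}{4}} = \frac{1}{\left(-6483\right) \frac{1}{5371} - \frac{943}{4}} = \frac{1}{- \frac{6483}{5371} - \frac{943}{4}} = \frac{1}{- \frac{5090785}{21484}} = - \frac{21484}{5090785}$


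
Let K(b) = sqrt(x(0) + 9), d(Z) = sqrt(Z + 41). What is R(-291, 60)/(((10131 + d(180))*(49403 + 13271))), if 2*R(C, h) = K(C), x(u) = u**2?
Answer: 30393/12865335155120 - 3*sqrt(221)/12865335155120 ≈ 2.3589e-9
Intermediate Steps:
d(Z) = sqrt(41 + Z)
K(b) = 3 (K(b) = sqrt(0**2 + 9) = sqrt(0 + 9) = sqrt(9) = 3)
R(C, h) = 3/2 (R(C, h) = (1/2)*3 = 3/2)
R(-291, 60)/(((10131 + d(180))*(49403 + 13271))) = 3/(2*(((10131 + sqrt(41 + 180))*(49403 + 13271)))) = 3/(2*(((10131 + sqrt(221))*62674))) = 3/(2*(634950294 + 62674*sqrt(221)))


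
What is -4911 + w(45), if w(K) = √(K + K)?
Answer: -4911 + 3*√10 ≈ -4901.5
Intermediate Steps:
w(K) = √2*√K (w(K) = √(2*K) = √2*√K)
-4911 + w(45) = -4911 + √2*√45 = -4911 + √2*(3*√5) = -4911 + 3*√10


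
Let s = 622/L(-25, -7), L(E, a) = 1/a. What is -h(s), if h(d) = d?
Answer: 4354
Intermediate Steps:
s = -4354 (s = 622/(1/(-7)) = 622/(-1/7) = 622*(-7) = -4354)
-h(s) = -1*(-4354) = 4354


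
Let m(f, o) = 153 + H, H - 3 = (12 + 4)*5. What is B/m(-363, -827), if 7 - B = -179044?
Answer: 179051/236 ≈ 758.69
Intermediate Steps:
B = 179051 (B = 7 - 1*(-179044) = 7 + 179044 = 179051)
H = 83 (H = 3 + (12 + 4)*5 = 3 + 16*5 = 3 + 80 = 83)
m(f, o) = 236 (m(f, o) = 153 + 83 = 236)
B/m(-363, -827) = 179051/236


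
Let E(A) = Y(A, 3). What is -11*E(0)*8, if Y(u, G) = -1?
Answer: 88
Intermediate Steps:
E(A) = -1
-11*E(0)*8 = -11*(-1)*8 = -(-11)*8 = -1*(-88) = 88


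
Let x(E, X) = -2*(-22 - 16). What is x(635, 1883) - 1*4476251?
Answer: -4476175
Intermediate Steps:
x(E, X) = 76 (x(E, X) = -2*(-38) = 76)
x(635, 1883) - 1*4476251 = 76 - 1*4476251 = 76 - 4476251 = -4476175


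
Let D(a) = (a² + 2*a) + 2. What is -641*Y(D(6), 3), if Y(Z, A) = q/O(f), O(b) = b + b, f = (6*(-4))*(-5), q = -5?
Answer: 641/48 ≈ 13.354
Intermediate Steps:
f = 120 (f = -24*(-5) = 120)
D(a) = 2 + a² + 2*a
O(b) = 2*b
Y(Z, A) = -1/48 (Y(Z, A) = -5/(2*120) = -5/240 = -5*1/240 = -1/48)
-641*Y(D(6), 3) = -641*(-1/48) = 641/48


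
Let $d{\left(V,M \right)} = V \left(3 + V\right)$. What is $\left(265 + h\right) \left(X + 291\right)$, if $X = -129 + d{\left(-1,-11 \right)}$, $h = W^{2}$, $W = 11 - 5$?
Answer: $48160$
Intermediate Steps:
$W = 6$
$h = 36$ ($h = 6^{2} = 36$)
$X = -131$ ($X = -129 - \left(3 - 1\right) = -129 - 2 = -131$)
$\left(265 + h\right) \left(X + 291\right) = \left(265 + 36\right) \left(-131 + 291\right) = 301 \cdot 160 = 48160$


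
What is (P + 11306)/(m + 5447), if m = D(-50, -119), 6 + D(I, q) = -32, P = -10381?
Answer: 925/5409 ≈ 0.17101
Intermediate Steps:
D(I, q) = -38 (D(I, q) = -6 - 32 = -38)
m = -38
(P + 11306)/(m + 5447) = (-10381 + 11306)/(-38 + 5447) = 925/5409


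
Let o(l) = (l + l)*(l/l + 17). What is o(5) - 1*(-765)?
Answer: 945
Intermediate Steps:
o(l) = 36*l (o(l) = (2*l)*(1 + 17) = (2*l)*18 = 36*l)
o(5) - 1*(-765) = 36*5 - 1*(-765) = 180 + 765 = 945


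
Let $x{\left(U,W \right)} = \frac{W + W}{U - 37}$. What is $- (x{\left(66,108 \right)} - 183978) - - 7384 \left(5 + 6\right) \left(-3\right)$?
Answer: $- \frac{1731342}{29} \approx -59701.0$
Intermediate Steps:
$x{\left(U,W \right)} = \frac{2 W}{-37 + U}$
$- (x{\left(66,108 \right)} - 183978) - - 7384 \left(5 + 6\right) \left(-3\right) = - (2 \cdot 108 \frac{1}{-37 + 66} - 183978) - - 7384 \left(5 + 6\right) \left(-3\right) = - (2 \cdot 108 \cdot \frac{1}{29} - 183978) - - 7384 \cdot 11 \left(-3\right) = - (2 \cdot 108 \cdot \frac{1}{29} - 183978) - \left(-7384\right) \left(-33\right) = - (\frac{216}{29} - 183978) - 243672 = \left(-1\right) \left(- \frac{5335146}{29}\right) - 243672 = \frac{5335146}{29} - 243672 = - \frac{1731342}{29}$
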